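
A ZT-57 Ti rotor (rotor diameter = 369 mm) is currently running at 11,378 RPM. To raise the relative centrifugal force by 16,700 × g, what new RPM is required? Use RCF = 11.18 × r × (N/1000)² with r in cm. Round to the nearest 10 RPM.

r = 369 mm / 2 = 184.5 mm = 18.45 cm
Current RCF = 11.18 × 18.45 × (11.378)² = 11.18 × 18.45 × 129.458884 ≈ 26,703.6 × g
Target RCF = 26,703.6 + 16,700 = 43,403.6 × g
(N/1000)² = 43,403.6 / 206.271 = 210.4203
N = 1000 × √210.4203 ≈ 14,505.9

≈ 14510 RPM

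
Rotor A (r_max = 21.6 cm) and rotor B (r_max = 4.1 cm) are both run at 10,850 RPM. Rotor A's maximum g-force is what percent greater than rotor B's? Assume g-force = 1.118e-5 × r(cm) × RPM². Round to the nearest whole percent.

At equal RPM, RCF scales linearly with r: ratio = 21.6 / 4.1 = 5.2683.
So rotor A delivers 426.8% more g-force.

427%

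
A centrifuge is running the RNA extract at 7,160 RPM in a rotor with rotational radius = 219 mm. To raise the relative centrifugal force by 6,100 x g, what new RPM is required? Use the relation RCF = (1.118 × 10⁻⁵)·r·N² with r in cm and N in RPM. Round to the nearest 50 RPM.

≈ 8750 RPM

r = 219 mm = 21.9 cm
Current RCF = 1.118 × 10⁻⁵ × 21.9 × (7160)² = 1.118 × 10⁻⁵ × 21.9 × 51,265,600 ≈ 12,552 × g
Target RCF = 12,552 + 6,100 = 18,652 × g
N² = 18,652 / (24.4842 × 10⁻⁵) = 76,179,740
N ≈ √76,179,740 ≈ 8,728.1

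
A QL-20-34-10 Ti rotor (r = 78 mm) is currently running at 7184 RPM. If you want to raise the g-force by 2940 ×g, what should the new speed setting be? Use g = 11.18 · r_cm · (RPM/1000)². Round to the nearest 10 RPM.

r = 78 mm = 7.8 cm
Current RCF = 11.18 × 7.8 × (7.184)² = 11.18 × 7.8 × 51.609856 ≈ 4,500.6 × g
Target RCF = 4,500.6 + 2,940 = 7,440.6 × g
(N/1000)² = 7,440.6 / 87.204 = 85.32407
N = 1000 × √85.32407 ≈ 9,237.1

9240 RPM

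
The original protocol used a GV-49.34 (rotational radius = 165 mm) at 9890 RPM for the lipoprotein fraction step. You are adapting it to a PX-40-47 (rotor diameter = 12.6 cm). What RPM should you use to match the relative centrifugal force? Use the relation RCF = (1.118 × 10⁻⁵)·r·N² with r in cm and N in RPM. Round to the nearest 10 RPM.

16010 RPM

Original rotor: r = 165 mm = 16.5 cm
RCF = 1.118 × 10⁻⁵ × r × N²
RCF_original = 1.118 × 10⁻⁵ × 16.5 × (9890)² = 1.118 × 10⁻⁵ × 16.5 × 97,812,100 ≈ 18,043.4 × g
Your rotor: r = 12.6 / 2 = 6.3 cm
18,043.4 = 1.118 × 10⁻⁵ × 6.3 × N²
N² = 18,043.4 / (7.0434 × 10⁻⁵) = 256,174,575
N ≈ √256,174,575 ≈ 16,005.5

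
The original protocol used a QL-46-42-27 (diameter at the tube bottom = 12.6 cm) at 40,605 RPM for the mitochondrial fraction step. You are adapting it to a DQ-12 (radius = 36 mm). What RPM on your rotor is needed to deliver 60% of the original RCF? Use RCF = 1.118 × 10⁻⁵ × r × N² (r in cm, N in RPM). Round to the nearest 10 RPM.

≈ 41610 RPM

Original rotor: r = 12.6 / 2 = 6.3 cm
RCF_original = 1.118 × 10⁻⁵ × 6.3 × (40605)² = 1.118 × 10⁻⁵ × 6.3 × 1,648,766,025 ≈ 116,129.2 × g
Target RCF = 0.6 × 116,129.2 ≈ 69,677.5 × g
Your rotor: r = 36 mm = 3.6 cm
69,677.5 = 1.118 × 10⁻⁵ × 3.6 × N²
N² = 69,677.5 / (4.0248 × 10⁻⁵) = 1,731,204,035
N ≈ √1,731,204,035 ≈ 41,607.7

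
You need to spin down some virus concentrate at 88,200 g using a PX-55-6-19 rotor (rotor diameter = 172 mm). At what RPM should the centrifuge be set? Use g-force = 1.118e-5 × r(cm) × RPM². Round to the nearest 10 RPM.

30290 RPM

r = 172 mm / 2 = 86 mm = 8.6 cm
RCF = 1.118 × 10⁻⁵ × r × N²
88,200 = 1.118 × 10⁻⁵ × 8.6 × N²
N² = 88,200 / (9.6148 × 10⁻⁵) = 917,335,774
N ≈ √917,335,774 ≈ 30,287.6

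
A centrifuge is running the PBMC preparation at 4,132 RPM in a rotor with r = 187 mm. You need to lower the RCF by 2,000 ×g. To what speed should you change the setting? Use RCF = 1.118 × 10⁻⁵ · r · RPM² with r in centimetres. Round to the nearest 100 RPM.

r = 187 mm = 18.7 cm
Current RCF = 1.118 × 10⁻⁵ × 18.7 × (4132)² = 1.118 × 10⁻⁵ × 18.7 × 17,073,424 ≈ 3,569.5 × g
Target RCF = 3,569.5 − 2,000 = 1,569.5 × g
N² = 1,569.5 / (20.9066 × 10⁻⁵) = 7,507,199
N ≈ √7,507,199 ≈ 2,739.9

2700 RPM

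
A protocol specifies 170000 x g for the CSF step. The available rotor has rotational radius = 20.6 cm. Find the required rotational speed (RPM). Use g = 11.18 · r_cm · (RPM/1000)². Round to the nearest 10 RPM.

170,000 = 11.18 × 20.6 × (N/1000)²
(N/1000)² = 170,000 / 230.308 = 738.142
N = 1000 × √738.142 ≈ 27,168.8

N ≈ 27170 RPM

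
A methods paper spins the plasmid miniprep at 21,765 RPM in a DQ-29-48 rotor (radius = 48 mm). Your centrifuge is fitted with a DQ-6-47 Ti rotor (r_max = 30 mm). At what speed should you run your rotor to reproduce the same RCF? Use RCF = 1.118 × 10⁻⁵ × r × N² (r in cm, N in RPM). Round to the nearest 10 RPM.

27530 RPM

Original rotor: r = 48 mm = 4.8 cm
RCF_original = 1.118 × 10⁻⁵ × 4.8 × (21765)² = 1.118 × 10⁻⁵ × 4.8 × 473,715,225 ≈ 25,421.5 × g
Your rotor: r = 30 mm = 3.0 cm
25,421.5 = 1.118 × 10⁻⁵ × 3 × N²
N² = 25,421.5 / (3.354 × 10⁻⁵) = 757,945,736
N ≈ √757,945,736 ≈ 27,530.8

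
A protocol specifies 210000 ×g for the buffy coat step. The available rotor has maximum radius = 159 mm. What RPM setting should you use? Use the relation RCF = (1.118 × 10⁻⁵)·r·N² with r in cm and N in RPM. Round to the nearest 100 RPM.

r = 159 mm = 15.9 cm
210,000 = 1.118 × 10⁻⁵ × 15.9 × N²
N² = 210,000 / (17.7762 × 10⁻⁵) = 1,181,354,845
N ≈ √1,181,354,845 ≈ 34,370.8

34400 RPM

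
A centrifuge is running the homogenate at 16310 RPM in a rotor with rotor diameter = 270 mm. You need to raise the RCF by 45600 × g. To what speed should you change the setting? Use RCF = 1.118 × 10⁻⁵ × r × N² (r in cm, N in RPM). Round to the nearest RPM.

≈ 23836 RPM

r = 270 mm / 2 = 135 mm = 13.5 cm
Current RCF = 1.118 × 10⁻⁵ × 13.5 × (16310)² = 1.118 × 10⁻⁵ × 13.5 × 266,016,100 ≈ 40,149.8 × g
Target RCF = 40,149.8 + 45,600 = 85,749.8 × g
N² = 85,749.8 / (15.093 × 10⁻⁵) = 568,142,848
N ≈ √568,142,848 ≈ 23,835.7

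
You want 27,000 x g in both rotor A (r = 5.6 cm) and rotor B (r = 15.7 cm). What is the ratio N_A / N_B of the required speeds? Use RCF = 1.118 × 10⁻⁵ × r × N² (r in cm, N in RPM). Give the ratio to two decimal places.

1.67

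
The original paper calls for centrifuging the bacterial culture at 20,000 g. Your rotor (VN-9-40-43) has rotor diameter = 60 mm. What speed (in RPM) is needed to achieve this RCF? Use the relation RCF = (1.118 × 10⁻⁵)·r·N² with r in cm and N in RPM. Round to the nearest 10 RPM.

r = 60 mm / 2 = 30 mm = 3 cm
RCF = 1.118 × 10⁻⁵ × r × N²
20,000 = 1.118 × 10⁻⁵ × 3 × N²
N² = 20,000 / (3.354 × 10⁻⁵) = 596,302,922
N ≈ √596,302,922 ≈ 24,419.3

N ≈ 24420 RPM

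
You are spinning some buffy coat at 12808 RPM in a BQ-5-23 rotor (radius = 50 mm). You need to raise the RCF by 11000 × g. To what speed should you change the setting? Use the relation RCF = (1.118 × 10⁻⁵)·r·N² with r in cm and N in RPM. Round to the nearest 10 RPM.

N₂ ≈ 19000 RPM

r = 50 mm = 5.0 cm
Current RCF = 1.118 × 10⁻⁵ × 5 × (12808)² = 1.118 × 10⁻⁵ × 5 × 164,044,864 ≈ 9,170.1 × g
Target RCF = 9,170.1 + 11,000 = 20,170.1 × g
N² = 20,170.1 / (5.59 × 10⁻⁵) = 360,824,687
N ≈ √360,824,687 ≈ 18,995.4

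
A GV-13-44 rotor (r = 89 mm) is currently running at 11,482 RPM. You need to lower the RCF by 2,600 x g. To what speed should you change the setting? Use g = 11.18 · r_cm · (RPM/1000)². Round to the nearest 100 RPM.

≈ 10300 RPM

r = 89 mm = 8.9 cm
Current RCF = 11.18 × 8.9 × (11.482)² = 11.18 × 8.9 × 131.836324 ≈ 13,118 × g
Target RCF = 13,118 − 2,600 = 10,518 × g
(N/1000)² = 10,518 / 99.502 = 105.7064
N = 1000 × √105.7064 ≈ 10,281.4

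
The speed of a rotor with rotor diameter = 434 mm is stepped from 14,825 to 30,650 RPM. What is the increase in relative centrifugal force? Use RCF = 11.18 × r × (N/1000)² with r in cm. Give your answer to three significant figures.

r = 434 mm / 2 = 217 mm = 21.7 cm
RCF₁ = 11.18 × 21.7 × (14.825)² = 11.18 × 21.7 × 219.780625 ≈ 53,320.1 × g
RCF₂ = 11.18 × 21.7 × (30.65)² = 11.18 × 21.7 × 939.4225 ≈ 227,909.5 × g
Increase = 227,909.5 − 53,320.1 = 174,589.4

175000 ×g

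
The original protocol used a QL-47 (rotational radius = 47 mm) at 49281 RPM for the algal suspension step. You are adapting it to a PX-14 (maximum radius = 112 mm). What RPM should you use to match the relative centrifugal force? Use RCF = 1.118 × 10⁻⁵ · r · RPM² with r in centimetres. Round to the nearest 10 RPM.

≈ 31920 RPM

Original rotor: r = 47 mm = 4.7 cm
RCF_original = 1.118 × 10⁻⁵ × 4.7 × (49281)² = 1.118 × 10⁻⁵ × 4.7 × 2,428,616,961 ≈ 127,614.1 × g
Your rotor: r = 112 mm = 11.2 cm
127,614.1 = 1.118 × 10⁻⁵ × 11.2 × N²
N² = 127,614.1 / (12.5216 × 10⁻⁵) = 1,019,151,706
N ≈ √1,019,151,706 ≈ 31,924.2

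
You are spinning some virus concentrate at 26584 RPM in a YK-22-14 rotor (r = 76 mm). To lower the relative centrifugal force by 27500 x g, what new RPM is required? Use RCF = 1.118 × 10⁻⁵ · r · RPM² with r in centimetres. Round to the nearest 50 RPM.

r = 76 mm = 7.6 cm
Current RCF = 1.118 × 10⁻⁵ × 7.6 × (26584)² = 1.118 × 10⁻⁵ × 7.6 × 706,709,056 ≈ 60,047.7 × g
Target RCF = 60,047.7 − 27,500 = 32,547.7 × g
N² = 32,547.7 / (8.4968 × 10⁻⁵) = 383,058,328
N ≈ √383,058,328 ≈ 19,571.9

19550 RPM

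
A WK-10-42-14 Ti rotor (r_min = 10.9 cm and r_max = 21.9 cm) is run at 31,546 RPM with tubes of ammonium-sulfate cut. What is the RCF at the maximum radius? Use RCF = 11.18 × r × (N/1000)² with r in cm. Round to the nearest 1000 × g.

Use r_max = 21.9 cm.
RCF = 11.18 × 21.9 × (31.546)² = 11.18 × 21.9 × 995.150116 ≈ 243,654.5 × g

244000 g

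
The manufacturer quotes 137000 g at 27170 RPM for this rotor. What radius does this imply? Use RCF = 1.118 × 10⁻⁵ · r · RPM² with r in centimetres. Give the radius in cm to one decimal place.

RCF = 1.118 × 10⁻⁵ × r × N²
137000 = 1.118 × 10⁻⁵ × r × (27170)²
r = 137000 / (1.118 × 10⁻⁵ × 738,208,900) = 137000 / 8253.176 ≈ 16.600 cm

≈ 16.6 cm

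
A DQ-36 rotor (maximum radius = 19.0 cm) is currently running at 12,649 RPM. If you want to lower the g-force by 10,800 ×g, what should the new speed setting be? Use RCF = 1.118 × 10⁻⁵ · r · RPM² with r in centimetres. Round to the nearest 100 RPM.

N₂ ≈ 10400 RPM

Current RCF = 1.118 × 10⁻⁵ × 19 × (12649)² = 1.118 × 10⁻⁵ × 19 × 159,997,201 ≈ 33,986.6 × g
Target RCF = 33,986.6 − 10,800 = 23,186.6 × g
N² = 23,186.6 / (21.242 × 10⁻⁵) = 109,154,505
N ≈ √109,154,505 ≈ 10,447.7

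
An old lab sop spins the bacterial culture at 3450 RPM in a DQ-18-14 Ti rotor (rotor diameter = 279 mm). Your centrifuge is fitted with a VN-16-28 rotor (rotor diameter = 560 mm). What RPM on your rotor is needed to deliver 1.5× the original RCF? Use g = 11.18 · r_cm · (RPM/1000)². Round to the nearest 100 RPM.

3000 RPM

Original rotor: r = 279 mm / 2 = 139.5 mm = 13.95 cm
RCF = 11.18 × r × (N/1000)²
RCF_original = 11.18 × 13.95 × (3.45)² = 11.18 × 13.95 × 11.9025 ≈ 1,856.3 × g
Target RCF = 1.5 × 1,856.3 ≈ 2,784.4 × g
Your rotor: r = 560 mm / 2 = 280 mm = 28 cm
2,784.4 = 11.18 × 28 × (N/1000)²
(N/1000)² = 2,784.4 / 313.04 = 8.89471
N = 1000 × √8.89471 ≈ 2,982.4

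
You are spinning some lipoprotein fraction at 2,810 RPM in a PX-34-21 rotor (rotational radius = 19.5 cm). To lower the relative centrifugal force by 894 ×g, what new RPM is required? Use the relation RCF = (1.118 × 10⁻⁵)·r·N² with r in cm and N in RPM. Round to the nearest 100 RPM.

N₂ ≈ 1900 RPM

Current RCF = 1.118 × 10⁻⁵ × 19.5 × (2810)² = 1.118 × 10⁻⁵ × 19.5 × 7,896,100 ≈ 1,721.4 × g
Target RCF = 1,721.4 − 894 = 827.4 × g
N² = 827.4 / (21.801 × 10⁻⁵) = 3,795,239
N ≈ √3,795,239 ≈ 1,948.1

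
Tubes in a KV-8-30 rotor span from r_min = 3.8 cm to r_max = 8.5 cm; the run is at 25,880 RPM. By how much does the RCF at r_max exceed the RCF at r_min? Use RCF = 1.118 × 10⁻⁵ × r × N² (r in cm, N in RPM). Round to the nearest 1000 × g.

RCF_max = 1.118 × 10⁻⁵ × 8.5 × (25880)² = 1.118 × 10⁻⁵ × 8.5 × 669,774,400 ≈ 63,648.7 × g
RCF_min = 1.118 × 10⁻⁵ × 3.8 × (25880)² = 1.118 × 10⁻⁵ × 3.8 × 669,774,400 ≈ 28,454.7 × g
ΔRCF = 63,648.7 − 28,454.7 = 35,194

≈ 35000 ×g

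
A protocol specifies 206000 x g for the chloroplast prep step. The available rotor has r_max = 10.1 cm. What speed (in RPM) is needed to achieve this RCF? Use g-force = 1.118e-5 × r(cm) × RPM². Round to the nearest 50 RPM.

RCF = 1.118 × 10⁻⁵ × r × N²
206,000 = 1.118 × 10⁻⁵ × 10.1 × N²
N² = 206,000 / (11.2918 × 10⁻⁵) = 1,824,332,702
N ≈ √1,824,332,702 ≈ 42,712.2

N ≈ 42700 RPM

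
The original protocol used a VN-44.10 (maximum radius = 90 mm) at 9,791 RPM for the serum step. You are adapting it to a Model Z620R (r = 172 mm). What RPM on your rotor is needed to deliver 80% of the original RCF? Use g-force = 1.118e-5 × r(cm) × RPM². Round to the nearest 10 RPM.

≈ 6330 RPM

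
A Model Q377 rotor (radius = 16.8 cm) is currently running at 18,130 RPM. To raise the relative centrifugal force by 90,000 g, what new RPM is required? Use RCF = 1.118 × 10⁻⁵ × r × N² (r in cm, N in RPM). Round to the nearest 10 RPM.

≈ 28420 RPM

Current RCF = 1.118 × 10⁻⁵ × 16.8 × (18130)² = 1.118 × 10⁻⁵ × 16.8 × 328,696,900 ≈ 61,737.2 × g
Target RCF = 61,737.2 + 90,000 = 151,737.2 × g
N² = 151,737.2 / (18.7824 × 10⁻⁵) = 807,869,069
N ≈ √807,869,069 ≈ 28,423.0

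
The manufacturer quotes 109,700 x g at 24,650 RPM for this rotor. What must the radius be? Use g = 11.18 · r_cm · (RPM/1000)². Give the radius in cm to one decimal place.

≈ 16.1 cm

109700 = 11.18 × r × (24.65)²
r = 109700 / (11.18 × 607.6225) = 109700 / 6793.22 ≈ 16.148 cm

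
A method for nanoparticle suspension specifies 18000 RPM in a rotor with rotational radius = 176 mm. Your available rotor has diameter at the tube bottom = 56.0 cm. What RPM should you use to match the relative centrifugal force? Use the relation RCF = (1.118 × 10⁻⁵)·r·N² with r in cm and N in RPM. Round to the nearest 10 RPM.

Original rotor: r = 176 mm = 17.6 cm
RCF_original = 1.118 × 10⁻⁵ × 17.6 × (18000)² = 1.118 × 10⁻⁵ × 17.6 × 324,000,000 ≈ 63,752.8 × g
Your rotor: r = 56.0 / 2 = 28 cm
63,752.8 = 1.118 × 10⁻⁵ × 28 × N²
N² = 63,752.8 / (31.304 × 10⁻⁵) = 203,657,041
N ≈ √203,657,041 ≈ 14,270.8

14270 RPM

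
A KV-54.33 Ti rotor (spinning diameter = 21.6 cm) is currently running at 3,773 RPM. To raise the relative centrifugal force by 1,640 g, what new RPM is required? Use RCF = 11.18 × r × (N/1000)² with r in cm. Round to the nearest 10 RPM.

N₂ ≈ 5270 RPM

r = 21.6 / 2 = 10.8 cm
Current RCF = 11.18 × 10.8 × (3.773)² = 11.18 × 10.8 × 14.235529 ≈ 1,718.9 × g
Target RCF = 1,718.9 + 1,640 = 3,358.9 × g
(N/1000)² = 3,358.9 / 120.744 = 27.81836
N = 1000 × √27.81836 ≈ 5,274.3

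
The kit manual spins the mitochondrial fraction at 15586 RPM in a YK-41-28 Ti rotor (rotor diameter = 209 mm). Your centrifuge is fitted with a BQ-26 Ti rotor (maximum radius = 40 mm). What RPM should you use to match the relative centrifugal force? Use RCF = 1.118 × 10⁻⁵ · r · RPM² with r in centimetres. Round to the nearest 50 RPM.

≈ 25200 RPM

Original rotor: r = 209 mm / 2 = 104.5 mm = 10.45 cm
RCF = 1.118 × 10⁻⁵ × r × N²
RCF_original = 1.118 × 10⁻⁵ × 10.45 × (15586)² = 1.118 × 10⁻⁵ × 10.45 × 242,923,396 ≈ 28,381 × g
Your rotor: r = 40 mm = 4.0 cm
28,381 = 1.118 × 10⁻⁵ × 4 × N²
N² = 28,381 / (4.472 × 10⁻⁵) = 634,637,746
N ≈ √634,637,746 ≈ 25,192.0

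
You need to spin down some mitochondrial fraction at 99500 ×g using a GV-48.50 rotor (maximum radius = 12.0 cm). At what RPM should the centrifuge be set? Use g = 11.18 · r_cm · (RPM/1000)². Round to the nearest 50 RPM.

99,500 = 11.18 × 12 × (N/1000)²
(N/1000)² = 99,500 / 134.16 = 741.6518
N = 1000 × √741.6518 ≈ 27,233.3

≈ 27250 RPM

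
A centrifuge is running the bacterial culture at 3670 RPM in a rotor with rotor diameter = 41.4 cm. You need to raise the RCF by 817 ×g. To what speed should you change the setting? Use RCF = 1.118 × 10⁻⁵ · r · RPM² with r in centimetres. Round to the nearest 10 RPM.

4120 RPM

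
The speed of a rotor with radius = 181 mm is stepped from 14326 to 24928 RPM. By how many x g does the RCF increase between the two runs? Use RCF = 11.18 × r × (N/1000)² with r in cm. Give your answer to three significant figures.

≈ 84200 x g

r = 181 mm = 18.1 cm
RCF₁ = 11.18 × 18.1 × (14.326)² = 11.18 × 18.1 × 205.234276 ≈ 41,530.8 × g
RCF₂ = 11.18 × 18.1 × (24.928)² = 11.18 × 18.1 × 621.405184 ≈ 125,746.3 × g
Increase = 125,746.3 − 41,530.8 = 84,215.5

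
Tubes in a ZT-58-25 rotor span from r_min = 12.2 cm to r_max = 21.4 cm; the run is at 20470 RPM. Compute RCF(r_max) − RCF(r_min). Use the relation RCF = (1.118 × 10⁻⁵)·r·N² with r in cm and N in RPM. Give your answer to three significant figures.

ΔRCF ≈ 43100 ×g

RCF_max = 1.118 × 10⁻⁵ × 21.4 × (20470)² = 1.118 × 10⁻⁵ × 21.4 × 419,020,900 ≈ 100,251.6 × g
RCF_min = 1.118 × 10⁻⁵ × 12.2 × (20470)² = 1.118 × 10⁻⁵ × 12.2 × 419,020,900 ≈ 57,152.8 × g
ΔRCF = 100,251.6 − 57,152.8 = 43,098.8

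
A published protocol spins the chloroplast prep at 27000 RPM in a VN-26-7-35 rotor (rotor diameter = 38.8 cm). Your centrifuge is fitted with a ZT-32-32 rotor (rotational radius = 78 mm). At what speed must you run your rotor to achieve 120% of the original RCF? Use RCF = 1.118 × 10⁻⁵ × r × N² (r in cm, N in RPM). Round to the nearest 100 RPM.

Original rotor: r = 38.8 / 2 = 19.4 cm
RCF_original = 1.118 × 10⁻⁵ × 19.4 × (27000)² = 1.118 × 10⁻⁵ × 19.4 × 729,000,000 ≈ 158,114.3 × g
Target RCF = 1.2 × 158,114.3 ≈ 189,737.2 × g
Your rotor: r = 78 mm = 7.8 cm
189,737.2 = 1.118 × 10⁻⁵ × 7.8 × N²
N² = 189,737.2 / (8.7204 × 10⁻⁵) = 2,175,785,514
N ≈ √2,175,785,514 ≈ 46,645.3

46600 RPM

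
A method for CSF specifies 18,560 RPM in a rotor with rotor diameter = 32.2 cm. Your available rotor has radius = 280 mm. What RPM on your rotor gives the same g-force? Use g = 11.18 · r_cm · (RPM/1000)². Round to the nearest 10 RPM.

Original rotor: r = 32.2 / 2 = 16.1 cm
RCF_original = 11.18 × 16.1 × (18.56)² = 11.18 × 16.1 × 344.4736 ≈ 62,004.6 × g
Your rotor: r = 280 mm = 28.0 cm
62,004.6 = 11.18 × 28 × (N/1000)²
(N/1000)² = 62,004.6 / 313.04 = 198.0725
N = 1000 × √198.0725 ≈ 14,073.8

14070 RPM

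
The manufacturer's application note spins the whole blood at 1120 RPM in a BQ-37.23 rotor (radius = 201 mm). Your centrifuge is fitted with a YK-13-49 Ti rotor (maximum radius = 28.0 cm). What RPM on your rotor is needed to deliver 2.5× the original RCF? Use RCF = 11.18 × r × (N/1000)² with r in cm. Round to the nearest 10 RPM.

Original rotor: r = 201 mm = 20.1 cm
RCF = 11.18 × r × (N/1000)²
RCF_original = 11.18 × 20.1 × (1.12)² = 11.18 × 20.1 × 1.2544 ≈ 281.9 × g
Target RCF = 2.5 × 281.9 ≈ 704.8 × g
704.8 = 11.18 × 28 × (N/1000)²
(N/1000)² = 704.8 / 313.04 = 2.251469
N = 1000 × √2.251469 ≈ 1,500.5

≈ 1500 RPM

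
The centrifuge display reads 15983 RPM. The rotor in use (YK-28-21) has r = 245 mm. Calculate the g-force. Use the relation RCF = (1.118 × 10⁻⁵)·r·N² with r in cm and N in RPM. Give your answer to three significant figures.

RCF ≈ 70000 x g

r = 245 mm = 24.5 cm
RCF = 1.118 × 10⁻⁵ × r × N²
RCF = 1.118 × 10⁻⁵ × 24.5 × (15983)² = 1.118 × 10⁻⁵ × 24.5 × 255,456,289 ≈ 69,972 × g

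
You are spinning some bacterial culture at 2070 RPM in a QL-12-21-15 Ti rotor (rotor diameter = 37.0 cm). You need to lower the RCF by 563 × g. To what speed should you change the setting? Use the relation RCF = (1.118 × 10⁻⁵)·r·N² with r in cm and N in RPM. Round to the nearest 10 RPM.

N₂ ≈ 1250 RPM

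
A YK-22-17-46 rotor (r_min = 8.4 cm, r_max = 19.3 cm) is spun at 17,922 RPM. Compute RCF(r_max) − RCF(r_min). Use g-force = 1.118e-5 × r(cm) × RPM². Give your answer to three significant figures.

ΔRCF = 1.118 × 10⁻⁵ × (r_max − r_min) × N² = 1.118 × 10⁻⁵ × 10.9 × 321,198,084 ≈ 39,141.8

ΔRCF ≈ 39100 g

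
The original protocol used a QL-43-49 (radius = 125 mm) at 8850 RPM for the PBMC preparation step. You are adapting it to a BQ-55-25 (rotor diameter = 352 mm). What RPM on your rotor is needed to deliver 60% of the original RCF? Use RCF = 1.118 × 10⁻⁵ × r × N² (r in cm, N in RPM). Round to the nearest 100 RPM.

Original rotor: r = 125 mm = 12.5 cm
RCF_original = 1.118 × 10⁻⁵ × 12.5 × (8850)² = 1.118 × 10⁻⁵ × 12.5 × 78,322,500 ≈ 10,945.6 × g
Target RCF = 0.6 × 10,945.6 ≈ 6,567.4 × g
Your rotor: r = 352 mm / 2 = 176 mm = 17.6 cm
6,567.4 = 1.118 × 10⁻⁵ × 17.6 × N²
N² = 6,567.4 / (19.6768 × 10⁻⁵) = 33,376,362
N ≈ √33,376,362 ≈ 5,777.2

≈ 5800 RPM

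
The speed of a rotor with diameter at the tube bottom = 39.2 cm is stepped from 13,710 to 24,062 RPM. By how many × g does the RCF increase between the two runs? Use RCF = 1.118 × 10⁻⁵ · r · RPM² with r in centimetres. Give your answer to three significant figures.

r = 39.2 / 2 = 19.6 cm
RCF₁ = 1.118 × 10⁻⁵ × 19.6 × (13710)² = 1.118 × 10⁻⁵ × 19.6 × 187,964,100 ≈ 41,188.2 × g
RCF₂ = 1.118 × 10⁻⁵ × 19.6 × (24062)² = 1.118 × 10⁻⁵ × 19.6 × 578,979,844 ≈ 126,870.7 × g
Increase = 126,870.7 − 41,188.2 = 85,682.5

85700 × g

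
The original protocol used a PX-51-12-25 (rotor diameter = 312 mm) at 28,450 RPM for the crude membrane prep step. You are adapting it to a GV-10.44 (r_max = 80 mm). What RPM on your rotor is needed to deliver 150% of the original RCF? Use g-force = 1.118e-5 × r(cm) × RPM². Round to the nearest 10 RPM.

Original rotor: r = 312 mm / 2 = 156 mm = 15.6 cm
RCF_original = 1.118 × 10⁻⁵ × 15.6 × (28450)² = 1.118 × 10⁻⁵ × 15.6 × 809,402,500 ≈ 141,166.3 × g
Target RCF = 1.5 × 141,166.3 ≈ 211,749.4 × g
Your rotor: r = 80 mm = 8.0 cm
211,749.4 = 1.118 × 10⁻⁵ × 8 × N²
N² = 211,749.4 / (8.944 × 10⁻⁵) = 2,367,502,236
N ≈ √2,367,502,236 ≈ 48,657.0

≈ 48660 RPM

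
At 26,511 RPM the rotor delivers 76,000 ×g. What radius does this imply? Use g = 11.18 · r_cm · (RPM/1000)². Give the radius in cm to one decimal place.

≈ 9.7 cm

76000 = 11.18 × r × (26.511)²
r = 76000 / (11.18 × 702.833121) = 76000 / 7857.674 ≈ 9.672 cm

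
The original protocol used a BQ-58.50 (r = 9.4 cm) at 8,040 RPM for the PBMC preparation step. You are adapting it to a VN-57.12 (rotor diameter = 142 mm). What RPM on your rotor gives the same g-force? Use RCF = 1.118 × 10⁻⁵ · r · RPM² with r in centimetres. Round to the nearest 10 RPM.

RCF_original = 1.118 × 10⁻⁵ × 9.4 × (8040)² = 1.118 × 10⁻⁵ × 9.4 × 64,641,600 ≈ 6,793.3 × g
Your rotor: r = 142 mm / 2 = 71 mm = 7.1 cm
6,793.3 = 1.118 × 10⁻⁵ × 7.1 × N²
N² = 6,793.3 / (7.9378 × 10⁻⁵) = 85,581,647
N ≈ √85,581,647 ≈ 9,251.0

9250 RPM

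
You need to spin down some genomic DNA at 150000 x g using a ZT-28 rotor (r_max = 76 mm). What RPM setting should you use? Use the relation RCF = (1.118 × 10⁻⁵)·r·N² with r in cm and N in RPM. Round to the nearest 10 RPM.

N ≈ 42020 RPM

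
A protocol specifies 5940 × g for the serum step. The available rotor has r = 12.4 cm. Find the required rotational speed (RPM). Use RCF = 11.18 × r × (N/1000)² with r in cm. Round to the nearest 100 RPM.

≈ 6500 RPM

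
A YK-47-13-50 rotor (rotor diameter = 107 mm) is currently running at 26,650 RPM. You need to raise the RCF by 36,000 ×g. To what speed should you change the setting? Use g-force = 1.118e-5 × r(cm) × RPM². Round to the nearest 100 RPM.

r = 107 mm / 2 = 53.5 mm = 5.35 cm
Current RCF = 1.118 × 10⁻⁵ × 5.35 × (26650)² = 1.118 × 10⁻⁵ × 5.35 × 710,222,500 ≈ 42,480.5 × g
Target RCF = 42,480.5 + 36,000 = 78,480.5 × g
N² = 78,480.5 / (5.9813 × 10⁻⁵) = 1,312,097,705
N ≈ √1,312,097,705 ≈ 36,222.9

≈ 36200 RPM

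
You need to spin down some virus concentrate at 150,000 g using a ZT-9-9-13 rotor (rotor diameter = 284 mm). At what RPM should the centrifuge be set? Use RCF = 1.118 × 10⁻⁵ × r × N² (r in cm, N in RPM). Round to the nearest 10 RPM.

30740 RPM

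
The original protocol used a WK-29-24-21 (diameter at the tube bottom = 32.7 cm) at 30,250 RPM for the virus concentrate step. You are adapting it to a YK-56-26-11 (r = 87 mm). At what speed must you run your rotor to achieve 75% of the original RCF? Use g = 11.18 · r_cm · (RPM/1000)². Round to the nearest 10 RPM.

≈ 35910 RPM

Original rotor: r = 32.7 / 2 = 16.35 cm
RCF = 11.18 × r × (N/1000)²
RCF_original = 11.18 × 16.35 × (30.25)² = 11.18 × 16.35 × 915.0625 ≈ 167,267 × g
Target RCF = 0.75 × 167,267 ≈ 125,450.2 × g
Your rotor: r = 87 mm = 8.7 cm
125,450.2 = 11.18 × 8.7 × (N/1000)²
(N/1000)² = 125,450.2 / 97.266 = 1289.764
N = 1000 × √1289.764 ≈ 35,913.3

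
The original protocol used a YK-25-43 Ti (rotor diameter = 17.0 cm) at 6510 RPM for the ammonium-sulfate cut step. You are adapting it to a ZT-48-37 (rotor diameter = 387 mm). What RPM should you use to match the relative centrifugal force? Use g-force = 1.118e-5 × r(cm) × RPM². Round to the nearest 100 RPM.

≈ 4300 RPM

Original rotor: r = 17.0 / 2 = 8.5 cm
RCF = 1.118 × 10⁻⁵ × r × N²
RCF_original = 1.118 × 10⁻⁵ × 8.5 × (6510)² = 1.118 × 10⁻⁵ × 8.5 × 42,380,100 ≈ 4,027.4 × g
Your rotor: r = 387 mm / 2 = 193.5 mm = 19.35 cm
4,027.4 = 1.118 × 10⁻⁵ × 19.35 × N²
N² = 4,027.4 / (21.6333 × 10⁻⁵) = 18,616,670
N ≈ √18,616,670 ≈ 4,314.7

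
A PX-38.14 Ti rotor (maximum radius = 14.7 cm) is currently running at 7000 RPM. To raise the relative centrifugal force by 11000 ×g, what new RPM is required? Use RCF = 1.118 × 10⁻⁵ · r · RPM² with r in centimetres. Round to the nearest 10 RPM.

Current RCF = 1.118 × 10⁻⁵ × 14.7 × (7000)² = 1.118 × 10⁻⁵ × 14.7 × 49,000,000 ≈ 8,053 × g
Target RCF = 8,053 + 11,000 = 19,053 × g
N² = 19,053 / (16.4346 × 10⁻⁵) = 115,932,241
N ≈ √115,932,241 ≈ 10,767.2

10770 RPM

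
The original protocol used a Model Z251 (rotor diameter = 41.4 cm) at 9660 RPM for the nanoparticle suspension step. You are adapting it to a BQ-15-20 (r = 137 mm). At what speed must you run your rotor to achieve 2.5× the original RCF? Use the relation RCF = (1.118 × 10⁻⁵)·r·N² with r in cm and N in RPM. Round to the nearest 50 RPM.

≈ 18750 RPM

Original rotor: r = 41.4 / 2 = 20.7 cm
RCF_original = 1.118 × 10⁻⁵ × 20.7 × (9660)² = 1.118 × 10⁻⁵ × 20.7 × 93,315,600 ≈ 21,595.7 × g
Target RCF = 2.5 × 21,595.7 ≈ 53,989.2 × g
Your rotor: r = 137 mm = 13.7 cm
53,989.2 = 1.118 × 10⁻⁵ × 13.7 × N²
N² = 53,989.2 / (15.3166 × 10⁻⁵) = 352,488,150
N ≈ √352,488,150 ≈ 18,774.7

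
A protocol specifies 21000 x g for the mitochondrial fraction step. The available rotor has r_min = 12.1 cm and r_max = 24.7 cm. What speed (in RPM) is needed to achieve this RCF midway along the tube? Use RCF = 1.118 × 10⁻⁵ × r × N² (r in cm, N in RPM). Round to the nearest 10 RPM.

≈ 10100 RPM

r_avg = (12.1 + 24.7) / 2 = 18.4 cm
RCF = 1.118 × 10⁻⁵ × r × N²
21,000 = 1.118 × 10⁻⁵ × 18.4 × N²
N² = 21,000 / (20.5712 × 10⁻⁵) = 102,084,468
N ≈ √102,084,468 ≈ 10,103.7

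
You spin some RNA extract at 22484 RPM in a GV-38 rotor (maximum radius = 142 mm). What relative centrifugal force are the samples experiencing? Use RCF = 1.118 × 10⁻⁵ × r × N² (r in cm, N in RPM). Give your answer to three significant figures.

RCF ≈ 80300 g

r = 142 mm = 14.2 cm
RCF = 1.118 × 10⁻⁵ × 14.2 × (22484)² = 1.118 × 10⁻⁵ × 14.2 × 505,530,256 ≈ 80,256 × g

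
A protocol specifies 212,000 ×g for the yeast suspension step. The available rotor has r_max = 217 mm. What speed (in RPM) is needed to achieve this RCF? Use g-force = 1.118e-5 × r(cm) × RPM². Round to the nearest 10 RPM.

29560 RPM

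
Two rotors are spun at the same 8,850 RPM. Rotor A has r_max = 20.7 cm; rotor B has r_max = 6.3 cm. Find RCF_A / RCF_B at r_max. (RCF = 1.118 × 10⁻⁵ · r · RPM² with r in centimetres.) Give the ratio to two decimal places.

3.29

At fixed N, RCF ∝ r, so RCF_A/RCF_B = r_A/r_B = 20.7 / 6.3 = 3.2857.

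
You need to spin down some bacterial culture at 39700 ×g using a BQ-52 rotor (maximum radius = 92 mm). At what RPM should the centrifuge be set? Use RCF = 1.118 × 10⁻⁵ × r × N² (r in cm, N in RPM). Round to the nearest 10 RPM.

r = 92 mm = 9.2 cm
RCF = 1.118 × 10⁻⁵ × r × N²
39,700 = 1.118 × 10⁻⁵ × 9.2 × N²
N² = 39,700 / (10.2856 × 10⁻⁵) = 385,976,511
N ≈ √385,976,511 ≈ 19,646.3

≈ 19650 RPM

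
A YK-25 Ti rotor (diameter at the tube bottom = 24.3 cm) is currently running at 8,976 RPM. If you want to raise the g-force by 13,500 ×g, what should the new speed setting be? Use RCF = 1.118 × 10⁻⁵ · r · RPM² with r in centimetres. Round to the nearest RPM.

13415 RPM

r = 24.3 / 2 = 12.15 cm
Current RCF = 1.118 × 10⁻⁵ × 12.15 × (8976)² = 1.118 × 10⁻⁵ × 12.15 × 80,568,576 ≈ 10,944.2 × g
Target RCF = 10,944.2 + 13,500 = 24,444.2 × g
N² = 24,444.2 / (13.5837 × 10⁻⁵) = 179,952,443
N ≈ √179,952,443 ≈ 13,414.6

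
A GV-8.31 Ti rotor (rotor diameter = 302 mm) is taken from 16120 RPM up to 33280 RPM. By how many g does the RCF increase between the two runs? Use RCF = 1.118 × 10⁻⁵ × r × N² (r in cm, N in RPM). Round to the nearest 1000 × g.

≈ 143000 g

r = 302 mm / 2 = 151 mm = 15.1 cm
RCF₁ = 1.118 × 10⁻⁵ × 15.1 × (16120)² = 1.118 × 10⁻⁵ × 15.1 × 259,854,400 ≈ 43,868.1 × g
RCF₂ = 1.118 × 10⁻⁵ × 15.1 × (33280)² = 1.118 × 10⁻⁵ × 15.1 × 1,107,558,400 ≈ 186,975.8 × g
Increase = 186,975.8 − 43,868.1 = 143,107.7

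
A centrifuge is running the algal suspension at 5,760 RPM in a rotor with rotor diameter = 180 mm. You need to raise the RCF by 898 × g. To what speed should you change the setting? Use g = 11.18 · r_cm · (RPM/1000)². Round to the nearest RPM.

N₂ ≈ 6489 RPM

r = 180 mm / 2 = 90 mm = 9 cm
Current RCF = 11.18 × 9 × (5.76)² = 11.18 × 9 × 33.1776 ≈ 3,338.3 × g
Target RCF = 3,338.3 + 898 = 4,236.3 × g
(N/1000)² = 4,236.3 / 100.62 = 42.10197
N = 1000 × √42.10197 ≈ 6,488.6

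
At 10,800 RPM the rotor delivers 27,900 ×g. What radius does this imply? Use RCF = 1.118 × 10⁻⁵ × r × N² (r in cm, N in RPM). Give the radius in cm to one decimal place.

RCF = 1.118 × 10⁻⁵ × r × N²
27900 = 1.118 × 10⁻⁵ × r × (10800)²
r = 27900 / (1.118 × 10⁻⁵ × 116,640,000) = 27900 / 1304.035 ≈ 21.395 cm

≈ 21.4 cm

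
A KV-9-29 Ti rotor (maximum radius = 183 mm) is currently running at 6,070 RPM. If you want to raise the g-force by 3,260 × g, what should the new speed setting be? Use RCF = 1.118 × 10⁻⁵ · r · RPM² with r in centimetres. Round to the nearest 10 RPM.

r = 183 mm = 18.3 cm
Current RCF = 1.118 × 10⁻⁵ × 18.3 × (6070)² = 1.118 × 10⁻⁵ × 18.3 × 36,844,900 ≈ 7,538.2 × g
Target RCF = 7,538.2 + 3,260 = 10,798.2 × g
N² = 10,798.2 / (20.4594 × 10⁻⁵) = 52,778,674
N ≈ √52,778,674 ≈ 7,264.9

7260 RPM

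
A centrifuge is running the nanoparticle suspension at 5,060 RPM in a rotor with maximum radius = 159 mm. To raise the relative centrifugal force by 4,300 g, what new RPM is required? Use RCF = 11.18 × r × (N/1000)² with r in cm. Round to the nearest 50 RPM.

≈ 7050 RPM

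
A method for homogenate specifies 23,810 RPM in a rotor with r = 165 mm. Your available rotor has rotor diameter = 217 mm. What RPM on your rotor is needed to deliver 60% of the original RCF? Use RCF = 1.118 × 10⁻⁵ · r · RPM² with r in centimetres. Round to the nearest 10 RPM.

≈ 22740 RPM

Original rotor: r = 165 mm = 16.5 cm
RCF_original = 1.118 × 10⁻⁵ × 16.5 × (23810)² = 1.118 × 10⁻⁵ × 16.5 × 566,916,100 ≈ 104,579 × g
Target RCF = 0.6 × 104,579 ≈ 62,747.4 × g
Your rotor: r = 217 mm / 2 = 108.5 mm = 10.85 cm
62,747.4 = 1.118 × 10⁻⁵ × 10.85 × N²
N² = 62,747.4 / (12.1303 × 10⁻⁵) = 517,278,221
N ≈ √517,278,221 ≈ 22,743.8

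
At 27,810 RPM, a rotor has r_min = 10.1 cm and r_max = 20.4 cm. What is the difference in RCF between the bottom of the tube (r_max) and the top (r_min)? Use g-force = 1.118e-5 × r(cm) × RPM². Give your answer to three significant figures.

≈ 89100 x g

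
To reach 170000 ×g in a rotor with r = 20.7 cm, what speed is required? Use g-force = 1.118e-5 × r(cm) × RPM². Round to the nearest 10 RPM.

27100 RPM

RCF = 1.118 × 10⁻⁵ × r × N²
170,000 = 1.118 × 10⁻⁵ × 20.7 × N²
N² = 170,000 / (23.1426 × 10⁻⁵) = 734,576,063
N ≈ √734,576,063 ≈ 27,103.1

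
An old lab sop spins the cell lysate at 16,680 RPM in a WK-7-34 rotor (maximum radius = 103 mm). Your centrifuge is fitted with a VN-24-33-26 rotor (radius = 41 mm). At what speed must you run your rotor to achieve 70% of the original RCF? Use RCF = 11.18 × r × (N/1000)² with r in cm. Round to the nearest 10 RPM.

Original rotor: r = 103 mm = 10.3 cm
RCF = 11.18 × r × (N/1000)²
RCF_original = 11.18 × 10.3 × (16.68)² = 11.18 × 10.3 × 278.2224 ≈ 32,038.4 × g
Target RCF = 0.7 × 32,038.4 ≈ 22,426.9 × g
Your rotor: r = 41 mm = 4.1 cm
22,426.9 = 11.18 × 4.1 × (N/1000)²
(N/1000)² = 22,426.9 / 45.838 = 489.2644
N = 1000 × √489.2644 ≈ 22,119.3

22120 RPM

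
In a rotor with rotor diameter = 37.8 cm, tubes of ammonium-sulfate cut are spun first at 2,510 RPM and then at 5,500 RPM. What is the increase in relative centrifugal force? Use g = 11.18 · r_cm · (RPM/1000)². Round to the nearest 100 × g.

≈ 5100 ×g

r = 37.8 / 2 = 18.9 cm
RCF₁ = 11.18 × 18.9 × (2.51)² = 11.18 × 18.9 × 6.3001 ≈ 1,331.2 × g
RCF₂ = 11.18 × 18.9 × (5.5)² = 11.18 × 18.9 × 30.25 ≈ 6,391.9 × g
Increase = 6,391.9 − 1,331.2 = 5,060.7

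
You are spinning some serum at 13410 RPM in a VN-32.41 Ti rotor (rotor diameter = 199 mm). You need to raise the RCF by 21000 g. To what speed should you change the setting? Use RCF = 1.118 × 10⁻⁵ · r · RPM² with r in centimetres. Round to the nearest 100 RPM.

19200 RPM

r = 199 mm / 2 = 99.5 mm = 9.95 cm
Current RCF = 1.118 × 10⁻⁵ × 9.95 × (13410)² = 1.118 × 10⁻⁵ × 9.95 × 179,828,100 ≈ 20,004.3 × g
Target RCF = 20,004.3 + 21,000 = 41,004.3 × g
N² = 41,004.3 / (11.1241 × 10⁻⁵) = 368,607,797
N ≈ √368,607,797 ≈ 19,199.2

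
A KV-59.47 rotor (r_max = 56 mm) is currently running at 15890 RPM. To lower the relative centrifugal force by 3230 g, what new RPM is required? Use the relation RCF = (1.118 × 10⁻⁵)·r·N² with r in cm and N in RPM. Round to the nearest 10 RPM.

≈ 14170 RPM

r = 56 mm = 5.6 cm
Current RCF = 1.118 × 10⁻⁵ × 5.6 × (15890)² = 1.118 × 10⁻⁵ × 5.6 × 252,492,100 ≈ 15,808 × g
Target RCF = 15,808 − 3,230 = 12,578 × g
N² = 12,578 / (6.2608 × 10⁻⁵) = 200,900,843
N ≈ √200,900,843 ≈ 14,173.9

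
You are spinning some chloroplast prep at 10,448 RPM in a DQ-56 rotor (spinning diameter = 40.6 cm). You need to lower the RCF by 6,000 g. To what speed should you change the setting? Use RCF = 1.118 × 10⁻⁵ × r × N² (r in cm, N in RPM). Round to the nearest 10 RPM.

r = 40.6 / 2 = 20.3 cm
Current RCF = 1.118 × 10⁻⁵ × 20.3 × (10448)² = 1.118 × 10⁻⁵ × 20.3 × 109,160,704 ≈ 24,774.5 × g
Target RCF = 24,774.5 − 6,000 = 18,774.5 × g
N² = 18,774.5 / (22.6954 × 10⁻⁵) = 82,723,812
N ≈ √82,723,812 ≈ 9,095.3

≈ 9100 RPM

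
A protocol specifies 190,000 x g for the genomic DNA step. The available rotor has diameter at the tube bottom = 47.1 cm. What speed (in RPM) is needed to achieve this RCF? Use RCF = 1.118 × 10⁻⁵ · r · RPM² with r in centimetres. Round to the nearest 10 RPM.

r = 47.1 / 2 = 23.55 cm
190,000 = 1.118 × 10⁻⁵ × 23.55 × N²
N² = 190,000 / (26.3289 × 10⁻⁵) = 721,640,479
N ≈ √721,640,479 ≈ 26,863.4

≈ 26860 RPM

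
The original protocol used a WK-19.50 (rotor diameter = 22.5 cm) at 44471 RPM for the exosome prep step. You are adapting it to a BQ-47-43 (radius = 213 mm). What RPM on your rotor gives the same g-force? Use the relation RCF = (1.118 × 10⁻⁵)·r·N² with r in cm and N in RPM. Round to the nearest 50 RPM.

32300 RPM

Original rotor: r = 22.5 / 2 = 11.25 cm
RCF_original = 1.118 × 10⁻⁵ × 11.25 × (44471)² = 1.118 × 10⁻⁵ × 11.25 × 1,977,669,841 ≈ 248,741.4 × g
Your rotor: r = 213 mm = 21.3 cm
248,741.4 = 1.118 × 10⁻⁵ × 21.3 × N²
N² = 248,741.4 / (23.8134 × 10⁻⁵) = 1,044,543,828
N ≈ √1,044,543,828 ≈ 32,319.4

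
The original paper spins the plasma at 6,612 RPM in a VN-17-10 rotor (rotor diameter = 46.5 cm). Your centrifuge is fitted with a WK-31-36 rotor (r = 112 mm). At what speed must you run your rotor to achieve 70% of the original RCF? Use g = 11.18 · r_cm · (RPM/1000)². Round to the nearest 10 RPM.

≈ 7970 RPM

Original rotor: r = 46.5 / 2 = 23.25 cm
RCF_original = 11.18 × 23.25 × (6.612)² = 11.18 × 23.25 × 43.718544 ≈ 11,364 × g
Target RCF = 0.7 × 11,364 ≈ 7,954.8 × g
Your rotor: r = 112 mm = 11.2 cm
7,954.8 = 11.18 × 11.2 × (N/1000)²
(N/1000)² = 7,954.8 / 125.216 = 63.52862
N = 1000 × √63.52862 ≈ 7,970.5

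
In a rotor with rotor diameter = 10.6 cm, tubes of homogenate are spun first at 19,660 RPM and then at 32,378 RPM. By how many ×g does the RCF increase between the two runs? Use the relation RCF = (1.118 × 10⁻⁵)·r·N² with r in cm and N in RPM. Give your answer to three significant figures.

≈ 39200 ×g

r = 10.6 / 2 = 5.3 cm
RCF₁ = 1.118 × 10⁻⁵ × 5.3 × (19660)² = 1.118 × 10⁻⁵ × 5.3 × 386,515,600 ≈ 22,902.6 × g
RCF₂ = 1.118 × 10⁻⁵ × 5.3 × (32378)² = 1.118 × 10⁻⁵ × 5.3 × 1,048,334,884 ≈ 62,118 × g
Increase = 62,118 − 22,902.6 = 39,215.4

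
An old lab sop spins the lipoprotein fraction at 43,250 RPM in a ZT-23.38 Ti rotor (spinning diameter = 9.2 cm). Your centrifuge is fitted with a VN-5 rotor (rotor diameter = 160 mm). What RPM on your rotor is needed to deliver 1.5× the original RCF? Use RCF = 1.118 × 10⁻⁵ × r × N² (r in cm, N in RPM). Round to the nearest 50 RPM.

40150 RPM

Original rotor: r = 9.2 / 2 = 4.6 cm
RCF_original = 1.118 × 10⁻⁵ × 4.6 × (43250)² = 1.118 × 10⁻⁵ × 4.6 × 1,870,562,500 ≈ 96,199.3 × g
Target RCF = 1.5 × 96,199.3 ≈ 144,299 × g
Your rotor: r = 160 mm / 2 = 80 mm = 8 cm
144,299 = 1.118 × 10⁻⁵ × 8 × N²
N² = 144,299 / (8.944 × 10⁻⁵) = 1,613,360,912
N ≈ √1,613,360,912 ≈ 40,166.7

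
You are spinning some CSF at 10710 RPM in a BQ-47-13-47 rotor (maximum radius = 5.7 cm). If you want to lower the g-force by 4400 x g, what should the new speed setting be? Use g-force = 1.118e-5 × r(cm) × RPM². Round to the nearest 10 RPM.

Current RCF = 1.118 × 10⁻⁵ × 5.7 × (10710)² = 1.118 × 10⁻⁵ × 5.7 × 114,704,100 ≈ 7,309.6 × g
Target RCF = 7,309.6 − 4,400 = 2,909.6 × g
N² = 2,909.6 / (6.3726 × 10⁻⁵) = 45,657,973
N ≈ √45,657,973 ≈ 6,757.1

≈ 6760 RPM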